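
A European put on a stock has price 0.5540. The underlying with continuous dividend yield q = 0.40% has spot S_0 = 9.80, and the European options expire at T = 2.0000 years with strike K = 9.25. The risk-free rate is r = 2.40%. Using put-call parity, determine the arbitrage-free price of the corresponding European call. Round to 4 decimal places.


Answer: Call price = 1.4594

Derivation:
Put-call parity: C - P = S_0 * exp(-qT) - K * exp(-rT).
S_0 * exp(-qT) = 9.8000 * 0.99203191 = 9.72191277
K * exp(-rT) = 9.2500 * 0.95313379 = 8.81648753
C = P + S*exp(-qT) - K*exp(-rT)
C = 0.5540 + 9.72191277 - 8.81648753 = 1.4594


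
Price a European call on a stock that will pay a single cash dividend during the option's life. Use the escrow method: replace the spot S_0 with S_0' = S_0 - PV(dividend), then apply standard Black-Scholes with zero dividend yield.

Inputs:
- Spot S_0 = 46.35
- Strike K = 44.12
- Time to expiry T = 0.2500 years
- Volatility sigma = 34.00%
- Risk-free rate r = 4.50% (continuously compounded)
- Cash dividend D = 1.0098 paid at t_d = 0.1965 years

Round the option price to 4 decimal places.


PV(D) = D * exp(-r * t_d) = 1.0098 * 0.99119648 = 1.00091021
S_0' = S_0 - PV(D) = 46.3500 - 1.00091021 = 45.34908979
d1 = (ln(S_0'/K) + (r + sigma^2/2)*T) / (sigma*sqrt(T)) = 0.31280536
d2 = d1 - sigma*sqrt(T) = 0.14280536
exp(-rT) = 0.98881304
N(d1) = 0.62278573; N(d2) = 0.55677805
C = S_0' * N(d1) - K * exp(-rT) * N(d2) = 45.34908979 * 0.62278573 - 44.1200 * 0.98881304 * 0.55677805 = 3.9525

Answer: Price = 3.9525


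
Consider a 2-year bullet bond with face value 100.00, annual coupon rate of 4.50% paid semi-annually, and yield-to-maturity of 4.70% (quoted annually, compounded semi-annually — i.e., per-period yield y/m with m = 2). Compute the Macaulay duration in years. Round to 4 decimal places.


Answer: Macaulay duration = 1.9348 years

Derivation:
Coupon per period c = face * coupon_rate / m = 2.250000
Periods per year m = 2; per-period yield y/m = 0.023500
Number of cashflows N = 4
Cashflows (t years, CF_t, discount factor 1/(1+y/m)^(m*t), PV):
  t = 0.5000: CF_t = 2.250000, DF = 0.977040, PV = 2.198339
  t = 1.0000: CF_t = 2.250000, DF = 0.954606, PV = 2.147864
  t = 1.5000: CF_t = 2.250000, DF = 0.932688, PV = 2.098548
  t = 2.0000: CF_t = 102.250000, DF = 0.911273, PV = 93.177688
Price P = sum_t PV_t = 99.622439
Macaulay numerator sum_t t * PV_t:
  t * PV_t at t = 0.5000: 1.099170
  t * PV_t at t = 1.0000: 2.147864
  t * PV_t at t = 1.5000: 3.147823
  t * PV_t at t = 2.0000: 186.355375
Macaulay duration D = (sum_t t * PV_t) / P = 192.750232 / 99.622439 = 1.934807


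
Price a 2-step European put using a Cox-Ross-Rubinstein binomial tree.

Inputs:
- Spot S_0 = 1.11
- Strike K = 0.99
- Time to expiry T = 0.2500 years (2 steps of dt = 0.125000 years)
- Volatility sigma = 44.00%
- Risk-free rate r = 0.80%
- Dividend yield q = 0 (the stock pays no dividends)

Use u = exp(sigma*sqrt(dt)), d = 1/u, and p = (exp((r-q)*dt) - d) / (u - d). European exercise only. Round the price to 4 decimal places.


Answer: Price = V(0,0) = 0.0506

Derivation:
dt = T/N = 0.125000
u = exp(sigma*sqrt(dt)) = 1.168316; d = 1/u = 0.855933
p = (exp((r-q)*dt) - d) / (u - d) = 0.464390
Discount per step: exp(-r*dt) = 0.999000
Stock lattice S(k, i) with i counting down-moves:
  k=0: S(0,0) = 1.1100
  k=1: S(1,0) = 1.2968; S(1,1) = 0.9501
  k=2: S(2,0) = 1.5151; S(2,1) = 1.1100; S(2,2) = 0.8132
Terminal payoffs V(N, i) = max(K - S_T, 0):
  V(2,0) = 0.000000; V(2,1) = 0.000000; V(2,2) = 0.176791
Backward induction: V(k, i) = exp(-r*dt) * [p * V(k+1, i) + (1-p) * V(k+1, i+1)].
  V(1,0) = exp(-r*dt) * [p*0.000000 + (1-p)*0.000000] = 0.000000
  V(1,1) = exp(-r*dt) * [p*0.000000 + (1-p)*0.176791] = 0.094596
  V(0,0) = exp(-r*dt) * [p*0.000000 + (1-p)*0.094596] = 0.050616


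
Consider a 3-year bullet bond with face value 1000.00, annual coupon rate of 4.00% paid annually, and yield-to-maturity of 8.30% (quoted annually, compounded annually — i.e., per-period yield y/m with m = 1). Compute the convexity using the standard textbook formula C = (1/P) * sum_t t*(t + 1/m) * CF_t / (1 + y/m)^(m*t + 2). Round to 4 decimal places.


Coupon per period c = face * coupon_rate / m = 40.000000
Periods per year m = 1; per-period yield y/m = 0.083000
Number of cashflows N = 3
Cashflows (t years, CF_t, discount factor 1/(1+y/m)^(m*t), PV):
  t = 1.0000: CF_t = 40.000000, DF = 0.923361, PV = 36.934441
  t = 2.0000: CF_t = 40.000000, DF = 0.852596, PV = 34.103824
  t = 3.0000: CF_t = 1040.000000, DF = 0.787254, PV = 818.743697
Price P = sum_t PV_t = 889.781962
Convexity numerator sum_t t*(t + 1/m) * CF_t / (1+y/m)^(m*t + 2):
  t = 1.0000: term = 62.980284
  t = 2.0000: term = 174.460621
  t = 3.0000: term = 8376.687273
Convexity = (1/P) * sum = 8614.128179 / 889.781962 = 9.681167

Answer: Convexity = 9.6812


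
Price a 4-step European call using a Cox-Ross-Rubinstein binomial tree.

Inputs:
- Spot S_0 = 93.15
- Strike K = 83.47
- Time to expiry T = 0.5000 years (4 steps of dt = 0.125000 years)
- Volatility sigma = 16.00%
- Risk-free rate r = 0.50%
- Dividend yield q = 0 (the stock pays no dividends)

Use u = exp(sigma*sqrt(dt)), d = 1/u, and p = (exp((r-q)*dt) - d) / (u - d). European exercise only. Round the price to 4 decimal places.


Answer: Price = V(0,0) = 10.5748

Derivation:
dt = T/N = 0.125000
u = exp(sigma*sqrt(dt)) = 1.058199; d = 1/u = 0.945002
p = (exp((r-q)*dt) - d) / (u - d) = 0.491385
Discount per step: exp(-r*dt) = 0.999375
Stock lattice S(k, i) with i counting down-moves:
  k=0: S(0,0) = 93.1500
  k=1: S(1,0) = 98.5713; S(1,1) = 88.0269
  k=2: S(2,0) = 104.3080; S(2,1) = 93.1500; S(2,2) = 83.1856
  k=3: S(3,0) = 110.3786; S(3,1) = 98.5713; S(3,2) = 88.0269; S(3,3) = 78.6105
  k=4: S(4,0) = 116.8026; S(4,1) = 104.3080; S(4,2) = 93.1500; S(4,3) = 83.1856; S(4,4) = 74.2871
Terminal payoffs V(N, i) = max(S_T - K, 0):
  V(4,0) = 33.332593; V(4,1) = 20.838013; V(4,2) = 9.680000; V(4,3) = 0.000000; V(4,4) = 0.000000
Backward induction: V(k, i) = exp(-r*dt) * [p * V(k+1, i) + (1-p) * V(k+1, i+1)].
  V(3,0) = exp(-r*dt) * [p*33.332593 + (1-p)*20.838013] = 26.960802
  V(3,1) = exp(-r*dt) * [p*20.838013 + (1-p)*9.680000] = 15.153403
  V(3,2) = exp(-r*dt) * [p*9.680000 + (1-p)*0.000000] = 4.753632
  V(3,3) = exp(-r*dt) * [p*0.000000 + (1-p)*0.000000] = 0.000000
  V(2,0) = exp(-r*dt) * [p*26.960802 + (1-p)*15.153403] = 20.942285
  V(2,1) = exp(-r*dt) * [p*15.153403 + (1-p)*4.753632] = 9.857757
  V(2,2) = exp(-r*dt) * [p*4.753632 + (1-p)*0.000000] = 2.334402
  V(1,0) = exp(-r*dt) * [p*20.942285 + (1-p)*9.857757] = 15.294962
  V(1,1) = exp(-r*dt) * [p*9.857757 + (1-p)*2.334402] = 6.027495
  V(0,0) = exp(-r*dt) * [p*15.294962 + (1-p)*6.027495] = 10.574775


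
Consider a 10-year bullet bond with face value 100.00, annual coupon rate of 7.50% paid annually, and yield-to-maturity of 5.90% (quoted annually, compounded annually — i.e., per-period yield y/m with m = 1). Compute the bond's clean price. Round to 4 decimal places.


Answer: Price = 111.8321

Derivation:
Coupon per period c = face * coupon_rate / m = 7.500000
Periods per year m = 1; per-period yield y/m = 0.059000
Number of cashflows N = 10
Cashflows (t years, CF_t, discount factor 1/(1+y/m)^(m*t), PV):
  t = 1.0000: CF_t = 7.500000, DF = 0.944287, PV = 7.082153
  t = 2.0000: CF_t = 7.500000, DF = 0.891678, PV = 6.687585
  t = 3.0000: CF_t = 7.500000, DF = 0.842000, PV = 6.315000
  t = 4.0000: CF_t = 7.500000, DF = 0.795090, PV = 5.963173
  t = 5.0000: CF_t = 7.500000, DF = 0.750793, PV = 5.630947
  t = 6.0000: CF_t = 7.500000, DF = 0.708964, PV = 5.317231
  t = 7.0000: CF_t = 7.500000, DF = 0.669466, PV = 5.020992
  t = 8.0000: CF_t = 7.500000, DF = 0.632168, PV = 4.741258
  t = 9.0000: CF_t = 7.500000, DF = 0.596948, PV = 4.477109
  t = 10.0000: CF_t = 107.500000, DF = 0.563690, PV = 60.596685
Price P = sum_t PV_t = 111.832133


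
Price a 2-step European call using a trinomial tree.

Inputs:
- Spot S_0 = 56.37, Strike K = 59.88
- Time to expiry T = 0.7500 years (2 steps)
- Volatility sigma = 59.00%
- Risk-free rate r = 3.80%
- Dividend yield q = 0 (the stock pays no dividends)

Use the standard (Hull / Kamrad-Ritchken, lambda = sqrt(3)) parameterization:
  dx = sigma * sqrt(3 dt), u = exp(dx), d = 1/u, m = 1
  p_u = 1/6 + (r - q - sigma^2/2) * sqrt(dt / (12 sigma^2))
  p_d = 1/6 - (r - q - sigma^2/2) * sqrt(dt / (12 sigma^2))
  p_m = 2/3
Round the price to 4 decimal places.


Answer: Price = V(0,0) = 9.5396

Derivation:
dt = T/N = 0.375000; dx = sigma*sqrt(3*dt) = 0.625790
u = exp(dx) = 1.869722; d = 1/u = 0.534839
p_u = 0.125903, p_m = 0.666667, p_d = 0.207430
Discount per step: exp(-r*dt) = 0.985851
Stock lattice S(k, j) with j the centered position index:
  k=0: S(0,+0) = 56.3700
  k=1: S(1,-1) = 30.1489; S(1,+0) = 56.3700; S(1,+1) = 105.3962
  k=2: S(2,-2) = 16.1248; S(2,-1) = 30.1489; S(2,+0) = 56.3700; S(2,+1) = 105.3962; S(2,+2) = 197.0615
Terminal payoffs V(N, j) = max(S_T - K, 0):
  V(2,-2) = 0.000000; V(2,-1) = 0.000000; V(2,+0) = 0.000000; V(2,+1) = 45.516202; V(2,+2) = 137.181548
Backward induction: V(k, j) = exp(-r*dt) * [p_u * V(k+1, j+1) + p_m * V(k+1, j) + p_d * V(k+1, j-1)]
  V(1,-1) = exp(-r*dt) * [p_u*0.000000 + p_m*0.000000 + p_d*0.000000] = 0.000000
  V(1,+0) = exp(-r*dt) * [p_u*45.516202 + p_m*0.000000 + p_d*0.000000] = 5.649551
  V(1,+1) = exp(-r*dt) * [p_u*137.181548 + p_m*45.516202 + p_d*0.000000] = 46.942013
  V(0,+0) = exp(-r*dt) * [p_u*46.942013 + p_m*5.649551 + p_d*0.000000] = 9.539603


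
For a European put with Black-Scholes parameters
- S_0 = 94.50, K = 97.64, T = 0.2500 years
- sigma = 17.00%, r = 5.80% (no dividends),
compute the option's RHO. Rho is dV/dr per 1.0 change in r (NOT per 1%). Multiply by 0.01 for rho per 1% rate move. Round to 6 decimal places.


Answer: Rho = -14.464176

Derivation:
d1 = -0.1714695415; d2 = -0.2564695415
phi(d1) = 0.3931203676; exp(-qT) = 1.0000000000; exp(-rT) = 0.9856046187
N(-d2) = 0.6012058518
Rho = -K*T*exp(-rT)*N(-d2) = -97.6400 * 0.2500 * 0.9856046187 * 0.6012058518 = -14.464176


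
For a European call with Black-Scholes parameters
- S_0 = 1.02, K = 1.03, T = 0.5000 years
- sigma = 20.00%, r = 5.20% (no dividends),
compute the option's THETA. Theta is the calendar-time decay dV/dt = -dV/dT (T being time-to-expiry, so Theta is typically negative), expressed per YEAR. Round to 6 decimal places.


d1 = 0.1855718666; d2 = 0.0441505104
phi(d1) = 0.3921319095; exp(-qT) = 1.0000000000; exp(-rT) = 0.9743350896
Theta = -S*exp(-qT)*phi(d1)*sigma/(2*sqrt(T)) - r*K*exp(-rT)*N(d2) + q*S*exp(-qT)*N(d1)
N(d1) = 0.5736097412; N(d2) = 0.5176077847; sqrt(T) = 0.7071067812
Term 1 = -1.0200 * 1.0000000000 * 0.3921319095 * 0.2000 / (2 * 0.7071067812) = -0.0565649430
Term 2 = -0.0520 * 1.0300 * 0.9743350896 * 0.5176077847 = -0.0270115628
Term 3 = 0 (no dividend yield, q = 0)
Theta = -0.0565649430 + (-0.0270115628) + (0.0000000000) = -0.083577

Answer: Theta = -0.083577


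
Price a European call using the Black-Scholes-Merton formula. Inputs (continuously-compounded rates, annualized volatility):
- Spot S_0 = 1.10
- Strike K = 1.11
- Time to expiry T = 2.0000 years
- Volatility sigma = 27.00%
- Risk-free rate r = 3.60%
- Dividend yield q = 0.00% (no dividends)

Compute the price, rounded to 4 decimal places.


Answer: Price = 0.1972

Derivation:
d1 = (ln(S/K) + (r - q + 0.5*sigma^2) * T) / (sigma * sqrt(T)) = 0.35577990
d2 = d1 - sigma * sqrt(T) = -0.02605776
exp(-rT) = 0.93053090; exp(-qT) = 1.00000000
C = S_0 * exp(-qT) * N(d1) - K * exp(-rT) * N(d2)
N(d1) = 0.63899730; N(d2) = 0.48960563
C = 1.1000 * 1.00000000 * 0.63899730 - 1.1100 * 0.93053090 * 0.48960563 = 0.1972


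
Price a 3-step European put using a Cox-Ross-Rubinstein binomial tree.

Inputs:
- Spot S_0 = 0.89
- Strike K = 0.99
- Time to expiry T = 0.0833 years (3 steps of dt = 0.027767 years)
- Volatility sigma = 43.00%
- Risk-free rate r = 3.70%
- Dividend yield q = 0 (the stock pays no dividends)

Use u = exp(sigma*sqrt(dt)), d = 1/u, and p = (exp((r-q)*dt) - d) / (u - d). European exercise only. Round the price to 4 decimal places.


Answer: Price = V(0,0) = 0.1102

Derivation:
dt = T/N = 0.027767
u = exp(sigma*sqrt(dt)) = 1.074282; d = 1/u = 0.930854
p = (exp((r-q)*dt) - d) / (u - d) = 0.489261
Discount per step: exp(-r*dt) = 0.998973
Stock lattice S(k, i) with i counting down-moves:
  k=0: S(0,0) = 0.8900
  k=1: S(1,0) = 0.9561; S(1,1) = 0.8285
  k=2: S(2,0) = 1.0271; S(2,1) = 0.8900; S(2,2) = 0.7712
  k=3: S(3,0) = 1.1034; S(3,1) = 0.9561; S(3,2) = 0.8285; S(3,3) = 0.7179
Terminal payoffs V(N, i) = max(K - S_T, 0):
  V(3,0) = 0.000000; V(3,1) = 0.033889; V(3,2) = 0.161540; V(3,3) = 0.272147
Backward induction: V(k, i) = exp(-r*dt) * [p * V(k+1, i) + (1-p) * V(k+1, i+1)].
  V(2,0) = exp(-r*dt) * [p*0.000000 + (1-p)*0.033889] = 0.017291
  V(2,1) = exp(-r*dt) * [p*0.033889 + (1-p)*0.161540] = 0.098983
  V(2,2) = exp(-r*dt) * [p*0.161540 + (1-p)*0.272147] = 0.217807
  V(1,0) = exp(-r*dt) * [p*0.017291 + (1-p)*0.098983] = 0.058954
  V(1,1) = exp(-r*dt) * [p*0.098983 + (1-p)*0.217807] = 0.159507
  V(0,0) = exp(-r*dt) * [p*0.058954 + (1-p)*0.159507] = 0.110197


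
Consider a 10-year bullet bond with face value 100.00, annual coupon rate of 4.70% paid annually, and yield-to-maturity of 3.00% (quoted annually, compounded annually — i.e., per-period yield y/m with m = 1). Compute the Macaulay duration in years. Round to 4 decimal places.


Answer: Macaulay duration = 8.3391 years

Derivation:
Coupon per period c = face * coupon_rate / m = 4.700000
Periods per year m = 1; per-period yield y/m = 0.030000
Number of cashflows N = 10
Cashflows (t years, CF_t, discount factor 1/(1+y/m)^(m*t), PV):
  t = 1.0000: CF_t = 4.700000, DF = 0.970874, PV = 4.563107
  t = 2.0000: CF_t = 4.700000, DF = 0.942596, PV = 4.430201
  t = 3.0000: CF_t = 4.700000, DF = 0.915142, PV = 4.301166
  t = 4.0000: CF_t = 4.700000, DF = 0.888487, PV = 4.175889
  t = 5.0000: CF_t = 4.700000, DF = 0.862609, PV = 4.054261
  t = 6.0000: CF_t = 4.700000, DF = 0.837484, PV = 3.936176
  t = 7.0000: CF_t = 4.700000, DF = 0.813092, PV = 3.821530
  t = 8.0000: CF_t = 4.700000, DF = 0.789409, PV = 3.710223
  t = 9.0000: CF_t = 4.700000, DF = 0.766417, PV = 3.602159
  t = 10.0000: CF_t = 104.700000, DF = 0.744094, PV = 77.906633
Price P = sum_t PV_t = 114.501345
Macaulay numerator sum_t t * PV_t:
  t * PV_t at t = 1.0000: 4.563107
  t * PV_t at t = 2.0000: 8.860402
  t * PV_t at t = 3.0000: 12.903497
  t * PV_t at t = 4.0000: 16.703557
  t * PV_t at t = 5.0000: 20.271306
  t * PV_t at t = 6.0000: 23.617056
  t * PV_t at t = 7.0000: 26.750711
  t * PV_t at t = 8.0000: 29.681787
  t * PV_t at t = 9.0000: 32.419428
  t * PV_t at t = 10.0000: 779.066329
Macaulay duration D = (sum_t t * PV_t) / P = 954.837179 / 114.501345 = 8.339091


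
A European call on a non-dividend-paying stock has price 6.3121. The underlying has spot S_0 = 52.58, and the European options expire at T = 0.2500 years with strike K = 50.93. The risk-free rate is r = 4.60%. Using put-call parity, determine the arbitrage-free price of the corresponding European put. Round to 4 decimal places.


Answer: Put price = 4.0798

Derivation:
Put-call parity: C - P = S_0 * exp(-qT) - K * exp(-rT).
S_0 * exp(-qT) = 52.5800 * 1.00000000 = 52.58000000
K * exp(-rT) = 50.9300 * 0.98856587 = 50.34765987
P = C - S*exp(-qT) + K*exp(-rT)
P = 6.3121 - 52.58000000 + 50.34765987 = 4.0798


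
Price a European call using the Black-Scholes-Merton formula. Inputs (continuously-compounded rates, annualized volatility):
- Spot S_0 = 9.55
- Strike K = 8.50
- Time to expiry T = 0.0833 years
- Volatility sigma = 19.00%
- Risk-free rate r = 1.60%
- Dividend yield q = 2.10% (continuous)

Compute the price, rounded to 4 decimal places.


d1 = (ln(S/K) + (r - q + 0.5*sigma^2) * T) / (sigma * sqrt(T)) = 2.14383359
d2 = d1 - sigma * sqrt(T) = 2.08899628
exp(-rT) = 0.99866809; exp(-qT) = 0.99825223
C = S_0 * exp(-qT) * N(d1) - K * exp(-rT) * N(d2)
N(d1) = 0.98397689; N(d2) = 0.98164597
C = 9.5500 * 0.99825223 * 0.98397689 - 8.5000 * 0.99866809 * 0.98164597 = 1.0477

Answer: Price = 1.0477


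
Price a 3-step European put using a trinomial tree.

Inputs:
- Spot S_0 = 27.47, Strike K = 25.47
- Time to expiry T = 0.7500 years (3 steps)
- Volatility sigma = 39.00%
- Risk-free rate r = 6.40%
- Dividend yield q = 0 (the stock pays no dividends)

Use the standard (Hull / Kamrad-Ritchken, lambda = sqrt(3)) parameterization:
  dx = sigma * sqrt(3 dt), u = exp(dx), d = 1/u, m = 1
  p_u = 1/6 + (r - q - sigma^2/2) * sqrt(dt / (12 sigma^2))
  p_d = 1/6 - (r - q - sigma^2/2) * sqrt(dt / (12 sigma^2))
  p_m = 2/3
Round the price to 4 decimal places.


dt = T/N = 0.250000; dx = sigma*sqrt(3*dt) = 0.337750
u = exp(dx) = 1.401790; d = 1/u = 0.713374
p_u = 0.162207, p_m = 0.666667, p_d = 0.171126
Discount per step: exp(-r*dt) = 0.984127
Stock lattice S(k, j) with j the centered position index:
  k=0: S(0,+0) = 27.4700
  k=1: S(1,-1) = 19.5964; S(1,+0) = 27.4700; S(1,+1) = 38.5072
  k=2: S(2,-2) = 13.9795; S(2,-1) = 19.5964; S(2,+0) = 27.4700; S(2,+1) = 38.5072; S(2,+2) = 53.9790
  k=3: S(3,-3) = 9.9726; S(3,-2) = 13.9795; S(3,-1) = 19.5964; S(3,+0) = 27.4700; S(3,+1) = 38.5072; S(3,+2) = 53.9790; S(3,+3) = 75.6672
Terminal payoffs V(N, j) = max(K - S_T, 0):
  V(3,-3) = 15.497366; V(3,-2) = 11.490462; V(3,-1) = 5.873625; V(3,+0) = 0.000000; V(3,+1) = 0.000000; V(3,+2) = 0.000000; V(3,+3) = 0.000000
Backward induction: V(k, j) = exp(-r*dt) * [p_u * V(k+1, j+1) + p_m * V(k+1, j) + p_d * V(k+1, j-1)]
  V(2,-2) = exp(-r*dt) * [p_u*5.873625 + p_m*11.490462 + p_d*15.497366] = 11.086252
  V(2,-1) = exp(-r*dt) * [p_u*0.000000 + p_m*5.873625 + p_d*11.490462] = 5.788706
  V(2,+0) = exp(-r*dt) * [p_u*0.000000 + p_m*0.000000 + p_d*5.873625] = 0.989178
  V(2,+1) = exp(-r*dt) * [p_u*0.000000 + p_m*0.000000 + p_d*0.000000] = 0.000000
  V(2,+2) = exp(-r*dt) * [p_u*0.000000 + p_m*0.000000 + p_d*0.000000] = 0.000000
  V(1,-1) = exp(-r*dt) * [p_u*0.989178 + p_m*5.788706 + p_d*11.086252] = 5.822824
  V(1,+0) = exp(-r*dt) * [p_u*0.000000 + p_m*0.989178 + p_d*5.788706] = 1.623861
  V(1,+1) = exp(-r*dt) * [p_u*0.000000 + p_m*0.000000 + p_d*0.989178] = 0.166588
  V(0,+0) = exp(-r*dt) * [p_u*0.166588 + p_m*1.623861 + p_d*5.822824] = 2.072606

Answer: Price = V(0,0) = 2.0726


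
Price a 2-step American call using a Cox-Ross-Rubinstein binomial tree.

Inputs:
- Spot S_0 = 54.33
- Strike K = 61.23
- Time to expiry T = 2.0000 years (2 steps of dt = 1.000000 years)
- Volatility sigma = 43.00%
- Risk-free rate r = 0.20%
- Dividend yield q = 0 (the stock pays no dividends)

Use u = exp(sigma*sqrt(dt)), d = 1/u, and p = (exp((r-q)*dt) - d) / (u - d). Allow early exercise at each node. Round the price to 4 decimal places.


Answer: Price = V(0,0) = 10.5102

Derivation:
dt = T/N = 1.000000
u = exp(sigma*sqrt(dt)) = 1.537258; d = 1/u = 0.650509
p = (exp((r-q)*dt) - d) / (u - d) = 0.396384
Discount per step: exp(-r*dt) = 0.998002
Stock lattice S(k, i) with i counting down-moves:
  k=0: S(0,0) = 54.3300
  k=1: S(1,0) = 83.5192; S(1,1) = 35.3422
  k=2: S(2,0) = 128.3905; S(2,1) = 54.3300; S(2,2) = 22.9904
Terminal payoffs V(N, i) = max(S_T - K, 0):
  V(2,0) = 67.160520; V(2,1) = 0.000000; V(2,2) = 0.000000
Backward induction: V(k, i) = exp(-r*dt) * [p * V(k+1, i) + (1-p) * V(k+1, i+1)]; then take max(V_cont, immediate exercise) for American.
  V(1,0) = exp(-r*dt) * [p*67.160520 + (1-p)*0.000000] = 26.568168; exercise = 22.289201; V(1,0) = max -> 26.568168
  V(1,1) = exp(-r*dt) * [p*0.000000 + (1-p)*0.000000] = 0.000000; exercise = 0.000000; V(1,1) = max -> 0.000000
  V(0,0) = exp(-r*dt) * [p*26.568168 + (1-p)*0.000000] = 10.510156; exercise = 0.000000; V(0,0) = max -> 10.510156


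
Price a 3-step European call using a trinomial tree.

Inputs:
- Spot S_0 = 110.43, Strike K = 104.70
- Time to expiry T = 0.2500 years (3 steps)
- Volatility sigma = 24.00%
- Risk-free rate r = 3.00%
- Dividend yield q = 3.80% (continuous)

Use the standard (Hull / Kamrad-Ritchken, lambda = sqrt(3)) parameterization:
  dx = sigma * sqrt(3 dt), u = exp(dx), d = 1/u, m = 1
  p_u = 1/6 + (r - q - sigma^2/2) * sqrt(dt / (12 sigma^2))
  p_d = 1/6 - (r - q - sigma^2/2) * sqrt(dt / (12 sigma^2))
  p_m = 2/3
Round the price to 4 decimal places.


dt = T/N = 0.083333; dx = sigma*sqrt(3*dt) = 0.120000
u = exp(dx) = 1.127497; d = 1/u = 0.886920
p_u = 0.153889, p_m = 0.666667, p_d = 0.179444
Discount per step: exp(-r*dt) = 0.997503
Stock lattice S(k, j) with j the centered position index:
  k=0: S(0,+0) = 110.4300
  k=1: S(1,-1) = 97.9426; S(1,+0) = 110.4300; S(1,+1) = 124.5095
  k=2: S(2,-2) = 86.8673; S(2,-1) = 97.9426; S(2,+0) = 110.4300; S(2,+1) = 124.5095; S(2,+2) = 140.3840
  k=3: S(3,-3) = 77.0444; S(3,-2) = 86.8673; S(3,-1) = 97.9426; S(3,+0) = 110.4300; S(3,+1) = 124.5095; S(3,+2) = 140.3840; S(3,+3) = 158.2826
Terminal payoffs V(N, j) = max(S_T - K, 0):
  V(3,-3) = 0.000000; V(3,-2) = 0.000000; V(3,-1) = 0.000000; V(3,+0) = 5.730000; V(3,+1) = 19.809477; V(3,+2) = 35.684044; V(3,+3) = 53.582567
Backward induction: V(k, j) = exp(-r*dt) * [p_u * V(k+1, j+1) + p_m * V(k+1, j) + p_d * V(k+1, j-1)]
  V(2,-2) = exp(-r*dt) * [p_u*0.000000 + p_m*0.000000 + p_d*0.000000] = 0.000000
  V(2,-1) = exp(-r*dt) * [p_u*5.730000 + p_m*0.000000 + p_d*0.000000] = 0.879582
  V(2,+0) = exp(-r*dt) * [p_u*19.809477 + p_m*5.730000 + p_d*0.000000] = 6.851309
  V(2,+1) = exp(-r*dt) * [p_u*35.684044 + p_m*19.809477 + p_d*5.730000] = 19.676660
  V(2,+2) = exp(-r*dt) * [p_u*53.582567 + p_m*35.684044 + p_d*19.809477] = 35.500961
  V(1,-1) = exp(-r*dt) * [p_u*6.851309 + p_m*0.879582 + p_d*0.000000] = 1.636631
  V(1,+0) = exp(-r*dt) * [p_u*19.676660 + p_m*6.851309 + p_d*0.879582] = 7.734035
  V(1,+1) = exp(-r*dt) * [p_u*35.500961 + p_m*19.676660 + p_d*6.851309] = 19.760942
  V(0,+0) = exp(-r*dt) * [p_u*19.760942 + p_m*7.734035 + p_d*1.636631] = 8.469497

Answer: Price = V(0,0) = 8.4695


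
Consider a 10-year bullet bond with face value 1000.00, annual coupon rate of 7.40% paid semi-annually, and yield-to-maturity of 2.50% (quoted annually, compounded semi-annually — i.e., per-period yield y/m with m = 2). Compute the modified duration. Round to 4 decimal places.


Answer: Modified duration = 7.6493

Derivation:
Coupon per period c = face * coupon_rate / m = 37.000000
Periods per year m = 2; per-period yield y/m = 0.012500
Number of cashflows N = 20
Cashflows (t years, CF_t, discount factor 1/(1+y/m)^(m*t), PV):
  t = 0.5000: CF_t = 37.000000, DF = 0.987654, PV = 36.543210
  t = 1.0000: CF_t = 37.000000, DF = 0.975461, PV = 36.092059
  t = 1.5000: CF_t = 37.000000, DF = 0.963418, PV = 35.646478
  t = 2.0000: CF_t = 37.000000, DF = 0.951524, PV = 35.206398
  t = 2.5000: CF_t = 37.000000, DF = 0.939777, PV = 34.771751
  t = 3.0000: CF_t = 37.000000, DF = 0.928175, PV = 34.342470
  t = 3.5000: CF_t = 37.000000, DF = 0.916716, PV = 33.918489
  t = 4.0000: CF_t = 37.000000, DF = 0.905398, PV = 33.499743
  t = 4.5000: CF_t = 37.000000, DF = 0.894221, PV = 33.086165
  t = 5.0000: CF_t = 37.000000, DF = 0.883181, PV = 32.677694
  t = 5.5000: CF_t = 37.000000, DF = 0.872277, PV = 32.274266
  t = 6.0000: CF_t = 37.000000, DF = 0.861509, PV = 31.875818
  t = 6.5000: CF_t = 37.000000, DF = 0.850873, PV = 31.482290
  t = 7.0000: CF_t = 37.000000, DF = 0.840368, PV = 31.093619
  t = 7.5000: CF_t = 37.000000, DF = 0.829993, PV = 30.709748
  t = 8.0000: CF_t = 37.000000, DF = 0.819746, PV = 30.330615
  t = 8.5000: CF_t = 37.000000, DF = 0.809626, PV = 29.956163
  t = 9.0000: CF_t = 37.000000, DF = 0.799631, PV = 29.586334
  t = 9.5000: CF_t = 37.000000, DF = 0.789759, PV = 29.221070
  t = 10.0000: CF_t = 1037.000000, DF = 0.780009, PV = 808.868865
Price P = sum_t PV_t = 1431.183245
First compute Macaulay numerator sum_t t * PV_t:
  t * PV_t at t = 0.5000: 18.271605
  t * PV_t at t = 1.0000: 36.092059
  t * PV_t at t = 1.5000: 53.469717
  t * PV_t at t = 2.0000: 70.412796
  t * PV_t at t = 2.5000: 86.929378
  t * PV_t at t = 3.0000: 103.027411
  t * PV_t at t = 3.5000: 118.714713
  t * PV_t at t = 4.0000: 133.998970
  t * PV_t at t = 4.5000: 148.887745
  t * PV_t at t = 5.0000: 163.388471
  t * PV_t at t = 5.5000: 177.508463
  t * PV_t at t = 6.0000: 191.254909
  t * PV_t at t = 6.5000: 204.634882
  t * PV_t at t = 7.0000: 217.655335
  t * PV_t at t = 7.5000: 230.323106
  t * PV_t at t = 8.0000: 242.644919
  t * PV_t at t = 8.5000: 254.627384
  t * PV_t at t = 9.0000: 266.277003
  t * PV_t at t = 9.5000: 277.600167
  t * PV_t at t = 10.0000: 8088.688646
Macaulay duration D = 11084.407680 / 1431.183245 = 7.744926
Modified duration = D / (1 + y/m) = 7.744926 / (1 + 0.012500) = 7.649309


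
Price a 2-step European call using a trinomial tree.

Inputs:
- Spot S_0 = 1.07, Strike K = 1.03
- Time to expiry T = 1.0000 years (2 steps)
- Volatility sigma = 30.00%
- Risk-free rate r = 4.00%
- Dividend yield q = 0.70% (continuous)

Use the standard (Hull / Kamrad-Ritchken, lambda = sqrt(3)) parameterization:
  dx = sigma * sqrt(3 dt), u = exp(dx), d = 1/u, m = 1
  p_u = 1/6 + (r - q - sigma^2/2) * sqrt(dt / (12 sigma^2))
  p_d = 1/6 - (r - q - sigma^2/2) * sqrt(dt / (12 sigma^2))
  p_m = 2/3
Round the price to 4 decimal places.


dt = T/N = 0.500000; dx = sigma*sqrt(3*dt) = 0.367423
u = exp(dx) = 1.444009; d = 1/u = 0.692516
p_u = 0.158502, p_m = 0.666667, p_d = 0.174832
Discount per step: exp(-r*dt) = 0.980199
Stock lattice S(k, j) with j the centered position index:
  k=0: S(0,+0) = 1.0700
  k=1: S(1,-1) = 0.7410; S(1,+0) = 1.0700; S(1,+1) = 1.5451
  k=2: S(2,-2) = 0.5131; S(2,-1) = 0.7410; S(2,+0) = 1.0700; S(2,+1) = 1.5451; S(2,+2) = 2.2311
Terminal payoffs V(N, j) = max(S_T - K, 0):
  V(2,-2) = 0.000000; V(2,-1) = 0.000000; V(2,+0) = 0.040000; V(2,+1) = 0.515090; V(2,+2) = 1.201124
Backward induction: V(k, j) = exp(-r*dt) * [p_u * V(k+1, j+1) + p_m * V(k+1, j) + p_d * V(k+1, j-1)]
  V(1,-1) = exp(-r*dt) * [p_u*0.040000 + p_m*0.000000 + p_d*0.000000] = 0.006215
  V(1,+0) = exp(-r*dt) * [p_u*0.515090 + p_m*0.040000 + p_d*0.000000] = 0.106165
  V(1,+1) = exp(-r*dt) * [p_u*1.201124 + p_m*0.515090 + p_d*0.040000] = 0.530059
  V(0,+0) = exp(-r*dt) * [p_u*0.530059 + p_m*0.106165 + p_d*0.006215] = 0.152792

Answer: Price = V(0,0) = 0.1528


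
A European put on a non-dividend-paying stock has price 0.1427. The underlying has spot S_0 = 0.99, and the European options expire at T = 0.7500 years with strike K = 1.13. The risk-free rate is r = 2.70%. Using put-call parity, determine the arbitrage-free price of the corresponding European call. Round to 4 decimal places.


Put-call parity: C - P = S_0 * exp(-qT) - K * exp(-rT).
S_0 * exp(-qT) = 0.9900 * 1.00000000 = 0.99000000
K * exp(-rT) = 1.1300 * 0.97995365 = 1.10734763
C = P + S*exp(-qT) - K*exp(-rT)
C = 0.1427 + 0.99000000 - 1.10734763 = 0.0254

Answer: Call price = 0.0254


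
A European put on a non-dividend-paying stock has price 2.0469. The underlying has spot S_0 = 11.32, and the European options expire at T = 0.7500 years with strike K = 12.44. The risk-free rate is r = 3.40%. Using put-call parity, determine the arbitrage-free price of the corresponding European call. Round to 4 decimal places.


Put-call parity: C - P = S_0 * exp(-qT) - K * exp(-rT).
S_0 * exp(-qT) = 11.3200 * 1.00000000 = 11.32000000
K * exp(-rT) = 12.4400 * 0.97482238 = 12.12679039
C = P + S*exp(-qT) - K*exp(-rT)
C = 2.0469 + 11.32000000 - 12.12679039 = 1.2401

Answer: Call price = 1.2401


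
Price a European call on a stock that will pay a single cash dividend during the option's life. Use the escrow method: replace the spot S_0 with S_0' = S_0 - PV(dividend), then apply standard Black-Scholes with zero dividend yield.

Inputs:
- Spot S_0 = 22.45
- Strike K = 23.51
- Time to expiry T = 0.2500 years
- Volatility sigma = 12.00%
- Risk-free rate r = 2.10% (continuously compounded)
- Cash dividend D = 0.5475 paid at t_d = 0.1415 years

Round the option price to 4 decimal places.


PV(D) = D * exp(-r * t_d) = 0.5475 * 0.99703291 = 0.54587552
S_0' = S_0 - PV(D) = 22.4500 - 0.54587552 = 21.90412448
d1 = (ln(S_0'/K) + (r + sigma^2/2)*T) / (sigma*sqrt(T)) = -1.06168185
d2 = d1 - sigma*sqrt(T) = -1.12168185
exp(-rT) = 0.99476376
N(d1) = 0.14419007; N(d2) = 0.13099887
C = S_0' * N(d1) - K * exp(-rT) * N(d2) = 21.90412448 * 0.14419007 - 23.5100 * 0.99476376 * 0.13099887 = 0.0947

Answer: Price = 0.0947


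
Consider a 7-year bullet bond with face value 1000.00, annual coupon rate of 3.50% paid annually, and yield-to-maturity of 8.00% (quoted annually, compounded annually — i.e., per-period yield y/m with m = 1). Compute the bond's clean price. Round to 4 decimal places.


Answer: Price = 765.7133

Derivation:
Coupon per period c = face * coupon_rate / m = 35.000000
Periods per year m = 1; per-period yield y/m = 0.080000
Number of cashflows N = 7
Cashflows (t years, CF_t, discount factor 1/(1+y/m)^(m*t), PV):
  t = 1.0000: CF_t = 35.000000, DF = 0.925926, PV = 32.407407
  t = 2.0000: CF_t = 35.000000, DF = 0.857339, PV = 30.006859
  t = 3.0000: CF_t = 35.000000, DF = 0.793832, PV = 27.784128
  t = 4.0000: CF_t = 35.000000, DF = 0.735030, PV = 25.726045
  t = 5.0000: CF_t = 35.000000, DF = 0.680583, PV = 23.820412
  t = 6.0000: CF_t = 35.000000, DF = 0.630170, PV = 22.055937
  t = 7.0000: CF_t = 1035.000000, DF = 0.583490, PV = 603.912559
Price P = sum_t PV_t = 765.713347


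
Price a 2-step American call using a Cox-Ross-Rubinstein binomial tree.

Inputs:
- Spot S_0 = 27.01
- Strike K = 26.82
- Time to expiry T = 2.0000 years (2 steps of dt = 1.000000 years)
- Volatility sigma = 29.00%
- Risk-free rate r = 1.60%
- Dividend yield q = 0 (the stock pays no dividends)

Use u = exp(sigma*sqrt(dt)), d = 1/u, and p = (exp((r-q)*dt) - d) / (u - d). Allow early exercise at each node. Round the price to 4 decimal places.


dt = T/N = 1.000000
u = exp(sigma*sqrt(dt)) = 1.336427; d = 1/u = 0.748264
p = (exp((r-q)*dt) - d) / (u - d) = 0.455426
Discount per step: exp(-r*dt) = 0.984127
Stock lattice S(k, i) with i counting down-moves:
  k=0: S(0,0) = 27.0100
  k=1: S(1,0) = 36.0969; S(1,1) = 20.2106
  k=2: S(2,0) = 48.2409; S(2,1) = 27.0100; S(2,2) = 15.1229
Terminal payoffs V(N, i) = max(S_T - K, 0):
  V(2,0) = 21.420898; V(2,1) = 0.190000; V(2,2) = 0.000000
Backward induction: V(k, i) = exp(-r*dt) * [p * V(k+1, i) + (1-p) * V(k+1, i+1)]; then take max(V_cont, immediate exercise) for American.
  V(1,0) = exp(-r*dt) * [p*21.420898 + (1-p)*0.190000] = 9.702612; exercise = 9.276906; V(1,0) = max -> 9.702612
  V(1,1) = exp(-r*dt) * [p*0.190000 + (1-p)*0.000000] = 0.085157; exercise = 0.000000; V(1,1) = max -> 0.085157
  V(0,0) = exp(-r*dt) * [p*9.702612 + (1-p)*0.085157] = 4.394321; exercise = 0.190000; V(0,0) = max -> 4.394321

Answer: Price = V(0,0) = 4.3943


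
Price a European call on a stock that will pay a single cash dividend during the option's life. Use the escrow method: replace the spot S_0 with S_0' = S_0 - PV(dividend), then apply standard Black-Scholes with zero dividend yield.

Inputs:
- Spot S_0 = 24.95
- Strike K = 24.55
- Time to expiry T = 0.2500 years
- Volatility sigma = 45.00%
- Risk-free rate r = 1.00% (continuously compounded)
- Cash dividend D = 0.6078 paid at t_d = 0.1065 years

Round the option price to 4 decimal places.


Answer: Price = 2.1148

Derivation:
PV(D) = D * exp(-r * t_d) = 0.6078 * 0.99893557 = 0.60715304
S_0' = S_0 - PV(D) = 24.9500 - 0.60715304 = 24.34284696
d1 = (ln(S_0'/K) + (r + sigma^2/2)*T) / (sigma*sqrt(T)) = 0.08594975
d2 = d1 - sigma*sqrt(T) = -0.13905025
exp(-rT) = 0.99750312
N(d1) = 0.53424682; N(d2) = 0.44470522
C = S_0' * N(d1) - K * exp(-rT) * N(d2) = 24.34284696 * 0.53424682 - 24.5500 * 0.99750312 * 0.44470522 = 2.1148


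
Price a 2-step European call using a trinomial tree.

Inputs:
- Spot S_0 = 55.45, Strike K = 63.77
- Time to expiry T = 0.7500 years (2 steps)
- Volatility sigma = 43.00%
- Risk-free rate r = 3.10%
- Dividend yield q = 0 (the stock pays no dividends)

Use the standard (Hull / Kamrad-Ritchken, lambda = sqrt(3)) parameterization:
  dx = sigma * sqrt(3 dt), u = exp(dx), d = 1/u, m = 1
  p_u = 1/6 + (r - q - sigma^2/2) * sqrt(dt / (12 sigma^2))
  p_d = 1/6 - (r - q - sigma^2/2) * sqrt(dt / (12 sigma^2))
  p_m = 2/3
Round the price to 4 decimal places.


dt = T/N = 0.375000; dx = sigma*sqrt(3*dt) = 0.456084
u = exp(dx) = 1.577883; d = 1/u = 0.633761
p_u = 0.141404, p_m = 0.666667, p_d = 0.191929
Discount per step: exp(-r*dt) = 0.988442
Stock lattice S(k, j) with j the centered position index:
  k=0: S(0,+0) = 55.4500
  k=1: S(1,-1) = 35.1420; S(1,+0) = 55.4500; S(1,+1) = 87.4936
  k=2: S(2,-2) = 22.2716; S(2,-1) = 35.1420; S(2,+0) = 55.4500; S(2,+1) = 87.4936; S(2,+2) = 138.0546
Terminal payoffs V(N, j) = max(S_T - K, 0):
  V(2,-2) = 0.000000; V(2,-1) = 0.000000; V(2,+0) = 0.000000; V(2,+1) = 23.723595; V(2,+2) = 74.284628
Backward induction: V(k, j) = exp(-r*dt) * [p_u * V(k+1, j+1) + p_m * V(k+1, j) + p_d * V(k+1, j-1)]
  V(1,-1) = exp(-r*dt) * [p_u*0.000000 + p_m*0.000000 + p_d*0.000000] = 0.000000
  V(1,+0) = exp(-r*dt) * [p_u*23.723595 + p_m*0.000000 + p_d*0.000000] = 3.315841
  V(1,+1) = exp(-r*dt) * [p_u*74.284628 + p_m*23.723595 + p_d*0.000000] = 26.015680
  V(0,+0) = exp(-r*dt) * [p_u*26.015680 + p_m*3.315841 + p_d*0.000000] = 5.821216

Answer: Price = V(0,0) = 5.8212


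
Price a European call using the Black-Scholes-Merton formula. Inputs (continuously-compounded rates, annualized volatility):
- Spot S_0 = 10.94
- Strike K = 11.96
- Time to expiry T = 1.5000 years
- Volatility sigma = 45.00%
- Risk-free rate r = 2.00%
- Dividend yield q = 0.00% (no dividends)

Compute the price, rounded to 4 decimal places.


d1 = (ln(S/K) + (r - q + 0.5*sigma^2) * T) / (sigma * sqrt(T)) = 0.16825826
d2 = d1 - sigma * sqrt(T) = -0.38287693
exp(-rT) = 0.97044553; exp(-qT) = 1.00000000
C = S_0 * exp(-qT) * N(d1) - K * exp(-rT) * N(d2)
N(d1) = 0.56680995; N(d2) = 0.35090551
C = 10.9400 * 1.00000000 * 0.56680995 - 11.9600 * 0.97044553 * 0.35090551 = 2.1281

Answer: Price = 2.1281


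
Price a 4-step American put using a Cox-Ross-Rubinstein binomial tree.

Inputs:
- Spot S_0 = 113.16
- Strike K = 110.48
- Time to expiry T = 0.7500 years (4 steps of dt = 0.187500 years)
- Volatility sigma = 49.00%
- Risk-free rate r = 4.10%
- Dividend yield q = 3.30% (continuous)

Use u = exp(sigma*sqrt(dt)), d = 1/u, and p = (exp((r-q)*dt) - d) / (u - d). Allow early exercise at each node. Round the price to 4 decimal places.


Answer: Price = V(0,0) = 16.1197

Derivation:
dt = T/N = 0.187500
u = exp(sigma*sqrt(dt)) = 1.236366; d = 1/u = 0.808822
p = (exp((r-q)*dt) - d) / (u - d) = 0.450665
Discount per step: exp(-r*dt) = 0.992342
Stock lattice S(k, i) with i counting down-moves:
  k=0: S(0,0) = 113.1600
  k=1: S(1,0) = 139.9071; S(1,1) = 91.5263
  k=2: S(2,0) = 172.9764; S(2,1) = 113.1600; S(2,2) = 74.0285
  k=3: S(3,0) = 213.8621; S(3,1) = 139.9071; S(3,2) = 91.5263; S(3,3) = 59.8759
  k=4: S(4,0) = 264.4118; S(4,1) = 172.9764; S(4,2) = 113.1600; S(4,3) = 74.0285; S(4,4) = 48.4290
Terminal payoffs V(N, i) = max(K - S_T, 0):
  V(4,0) = 0.000000; V(4,1) = 0.000000; V(4,2) = 0.000000; V(4,3) = 36.451489; V(4,4) = 62.051046
Backward induction: V(k, i) = exp(-r*dt) * [p * V(k+1, i) + (1-p) * V(k+1, i+1)]; then take max(V_cont, immediate exercise) for American.
  V(3,0) = exp(-r*dt) * [p*0.000000 + (1-p)*0.000000] = 0.000000; exercise = 0.000000; V(3,0) = max -> 0.000000
  V(3,1) = exp(-r*dt) * [p*0.000000 + (1-p)*0.000000] = 0.000000; exercise = 0.000000; V(3,1) = max -> 0.000000
  V(3,2) = exp(-r*dt) * [p*0.000000 + (1-p)*36.451489] = 19.870730; exercise = 18.953685; V(3,2) = max -> 19.870730
  V(3,3) = exp(-r*dt) * [p*36.451489 + (1-p)*62.051046] = 50.127380; exercise = 50.604101; V(3,3) = max -> 50.604101
  V(2,0) = exp(-r*dt) * [p*0.000000 + (1-p)*0.000000] = 0.000000; exercise = 0.000000; V(2,0) = max -> 0.000000
  V(2,1) = exp(-r*dt) * [p*0.000000 + (1-p)*19.870730] = 10.832093; exercise = 0.000000; V(2,1) = max -> 10.832093
  V(2,2) = exp(-r*dt) * [p*19.870730 + (1-p)*50.604101] = 36.472183; exercise = 36.451489; V(2,2) = max -> 36.472183
  V(1,0) = exp(-r*dt) * [p*0.000000 + (1-p)*10.832093] = 5.904878; exercise = 0.000000; V(1,0) = max -> 5.904878
  V(1,1) = exp(-r*dt) * [p*10.832093 + (1-p)*36.472183] = 24.726274; exercise = 18.953685; V(1,1) = max -> 24.726274
  V(0,0) = exp(-r*dt) * [p*5.904878 + (1-p)*24.726274] = 16.119730; exercise = 0.000000; V(0,0) = max -> 16.119730


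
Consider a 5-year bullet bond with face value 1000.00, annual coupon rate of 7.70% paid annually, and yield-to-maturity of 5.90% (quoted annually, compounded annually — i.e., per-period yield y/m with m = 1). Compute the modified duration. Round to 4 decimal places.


Coupon per period c = face * coupon_rate / m = 77.000000
Periods per year m = 1; per-period yield y/m = 0.059000
Number of cashflows N = 5
Cashflows (t years, CF_t, discount factor 1/(1+y/m)^(m*t), PV):
  t = 1.0000: CF_t = 77.000000, DF = 0.944287, PV = 72.710104
  t = 2.0000: CF_t = 77.000000, DF = 0.891678, PV = 68.659210
  t = 3.0000: CF_t = 77.000000, DF = 0.842000, PV = 64.834004
  t = 4.0000: CF_t = 77.000000, DF = 0.795090, PV = 61.221911
  t = 5.0000: CF_t = 1077.000000, DF = 0.750793, PV = 808.604032
Price P = sum_t PV_t = 1076.029262
First compute Macaulay numerator sum_t t * PV_t:
  t * PV_t at t = 1.0000: 72.710104
  t * PV_t at t = 2.0000: 137.318421
  t * PV_t at t = 3.0000: 194.502013
  t * PV_t at t = 4.0000: 244.887646
  t * PV_t at t = 5.0000: 4043.020162
Macaulay duration D = 4692.438345 / 1076.029262 = 4.360884
Modified duration = D / (1 + y/m) = 4.360884 / (1 + 0.059000) = 4.117926

Answer: Modified duration = 4.1179


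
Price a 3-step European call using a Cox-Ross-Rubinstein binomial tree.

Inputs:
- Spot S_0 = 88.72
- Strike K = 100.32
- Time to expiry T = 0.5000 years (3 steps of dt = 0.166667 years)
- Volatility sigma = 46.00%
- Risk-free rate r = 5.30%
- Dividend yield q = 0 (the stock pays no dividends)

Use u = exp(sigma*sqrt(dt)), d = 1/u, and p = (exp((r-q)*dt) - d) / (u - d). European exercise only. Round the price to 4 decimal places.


Answer: Price = V(0,0) = 8.1940

Derivation:
dt = T/N = 0.166667
u = exp(sigma*sqrt(dt)) = 1.206585; d = 1/u = 0.828785
p = (exp((r-q)*dt) - d) / (u - d) = 0.476673
Discount per step: exp(-r*dt) = 0.991206
Stock lattice S(k, i) with i counting down-moves:
  k=0: S(0,0) = 88.7200
  k=1: S(1,0) = 107.0482; S(1,1) = 73.5298
  k=2: S(2,0) = 129.1628; S(2,1) = 88.7200; S(2,2) = 60.9404
  k=3: S(3,0) = 155.8459; S(3,1) = 107.0482; S(3,2) = 73.5298; S(3,3) = 50.5065
Terminal payoffs V(N, i) = max(S_T - K, 0):
  V(3,0) = 55.525944; V(3,1) = 6.728238; V(3,2) = 0.000000; V(3,3) = 0.000000
Backward induction: V(k, i) = exp(-r*dt) * [p * V(k+1, i) + (1-p) * V(k+1, i+1)].
  V(2,0) = exp(-r*dt) * [p*55.525944 + (1-p)*6.728238] = 29.725076
  V(2,1) = exp(-r*dt) * [p*6.728238 + (1-p)*0.000000] = 3.178967
  V(2,2) = exp(-r*dt) * [p*0.000000 + (1-p)*0.000000] = 0.000000
  V(1,0) = exp(-r*dt) * [p*29.725076 + (1-p)*3.178967] = 15.693553
  V(1,1) = exp(-r*dt) * [p*3.178967 + (1-p)*0.000000] = 1.502003
  V(0,0) = exp(-r*dt) * [p*15.693553 + (1-p)*1.502003] = 8.194038


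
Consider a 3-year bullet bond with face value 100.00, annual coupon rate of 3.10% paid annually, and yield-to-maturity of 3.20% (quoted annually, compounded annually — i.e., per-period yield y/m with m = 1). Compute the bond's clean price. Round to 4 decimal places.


Coupon per period c = face * coupon_rate / m = 3.100000
Periods per year m = 1; per-period yield y/m = 0.032000
Number of cashflows N = 3
Cashflows (t years, CF_t, discount factor 1/(1+y/m)^(m*t), PV):
  t = 1.0000: CF_t = 3.100000, DF = 0.968992, PV = 3.003876
  t = 2.0000: CF_t = 3.100000, DF = 0.938946, PV = 2.910733
  t = 3.0000: CF_t = 103.100000, DF = 0.909831, PV = 93.803615
Price P = sum_t PV_t = 99.718223

Answer: Price = 99.7182


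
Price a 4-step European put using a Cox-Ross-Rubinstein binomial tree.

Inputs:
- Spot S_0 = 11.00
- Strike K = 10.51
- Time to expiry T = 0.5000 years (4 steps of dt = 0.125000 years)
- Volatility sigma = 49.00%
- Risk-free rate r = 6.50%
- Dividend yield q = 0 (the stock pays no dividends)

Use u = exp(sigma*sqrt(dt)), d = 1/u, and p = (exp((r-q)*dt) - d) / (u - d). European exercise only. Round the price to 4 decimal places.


dt = T/N = 0.125000
u = exp(sigma*sqrt(dt)) = 1.189153; d = 1/u = 0.840935
p = (exp((r-q)*dt) - d) / (u - d) = 0.480226
Discount per step: exp(-r*dt) = 0.991908
Stock lattice S(k, i) with i counting down-moves:
  k=0: S(0,0) = 11.0000
  k=1: S(1,0) = 13.0807; S(1,1) = 9.2503
  k=2: S(2,0) = 15.5549; S(2,1) = 11.0000; S(2,2) = 7.7789
  k=3: S(3,0) = 18.4972; S(3,1) = 13.0807; S(3,2) = 9.2503; S(3,3) = 6.5415
  k=4: S(4,0) = 21.9960; S(4,1) = 15.5549; S(4,2) = 11.0000; S(4,3) = 7.7789; S(4,4) = 5.5010
Terminal payoffs V(N, i) = max(K - S_T, 0):
  V(4,0) = 0.000000; V(4,1) = 0.000000; V(4,2) = 0.000000; V(4,3) = 2.731115; V(4,4) = 5.008996
Backward induction: V(k, i) = exp(-r*dt) * [p * V(k+1, i) + (1-p) * V(k+1, i+1)].
  V(3,0) = exp(-r*dt) * [p*0.000000 + (1-p)*0.000000] = 0.000000
  V(3,1) = exp(-r*dt) * [p*0.000000 + (1-p)*0.000000] = 0.000000
  V(3,2) = exp(-r*dt) * [p*0.000000 + (1-p)*2.731115] = 1.408076
  V(3,3) = exp(-r*dt) * [p*2.731115 + (1-p)*5.008996] = 3.883418
  V(2,0) = exp(-r*dt) * [p*0.000000 + (1-p)*0.000000] = 0.000000
  V(2,1) = exp(-r*dt) * [p*0.000000 + (1-p)*1.408076] = 0.725959
  V(2,2) = exp(-r*dt) * [p*1.408076 + (1-p)*3.883418] = 2.672889
  V(1,0) = exp(-r*dt) * [p*0.000000 + (1-p)*0.725959] = 0.374281
  V(1,1) = exp(-r*dt) * [p*0.725959 + (1-p)*2.672889] = 1.723860
  V(0,0) = exp(-r*dt) * [p*0.374281 + (1-p)*1.723860] = 1.067052

Answer: Price = V(0,0) = 1.0671
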